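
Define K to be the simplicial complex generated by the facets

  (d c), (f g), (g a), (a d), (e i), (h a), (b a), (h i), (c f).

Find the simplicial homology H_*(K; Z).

Take the total order a < b < c < d < e < f < g < h < i on the vertex set. Then K (dimension 1) consists of the simplices:

  0-simplices (9): a, b, c, d, e, f, g, h, i
  1-simplices (9): ab, ad, ag, ah, cd, cf, ei, fg, hi

so the chain groups are C_0 ≅ Z^9, C_1 ≅ Z^9.

∂_1: C_1 → C_0 maps an edge to its endpoints' difference, ∂[p,q] = q − p.
This gives a 9×9 integer matrix of rank 8; reducing to Smith normal form yields diagonal entries (1,1,1,1,1,1,1,1).

Reading off H_k = ker ∂_k / im ∂_{k+1}:

  H_0: rank C_0 − rank ∂_1 = 9 − 8 = 1, and the invariant factors of ∂_1 are all 1, so H_0 = Z.
  H_1: rank ker ∂_1 − rank ∂_2 = (9 − 8) − 0 = 1, and there is no ∂_2, so H_1 = Z.

H_0 = Z,  H_1 = Z.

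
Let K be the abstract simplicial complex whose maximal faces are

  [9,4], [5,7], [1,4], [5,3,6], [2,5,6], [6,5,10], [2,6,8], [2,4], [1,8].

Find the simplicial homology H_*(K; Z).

H_0 ≅ Z,  H_1 ≅ Z,  H_2 = 0.

Take the total order 1 < 2 < 3 < 4 < 5 < 6 < 7 < 8 < 9 < 10 on the vertex set. Then K (dimension 2) consists of the simplices:

  0-simplices (10): [1], [2], [3], [4], [5], [6], [7], [8], [9], [10]
  1-simplices (14): [1,4], [1,8], [2,4], [2,5], [2,6], [2,8], [3,5], [3,6], [4,9], [5,6], [5,7], [5,10], [6,8], [6,10]
  2-simplices (4): [2,5,6], [2,6,8], [3,5,6], [5,6,10]

Hence C_0 ≅ Z^10, C_1 ≅ Z^14, C_2 ≅ Z^4.

Boundary ∂_1: C_1 → C_0 sends each edge [p,q] (with p < q) to q − p.
This gives a 10×14 integer matrix of rank 9; reducing to Smith normal form yields diagonal entries (1,1,1,1,1,1,1,1,1).

Boundary ∂_2: C_2 → C_1 acts by ∂[p,q,r] = [q,r] − [p,r] + [p,q]. For instance
  ∂[3,5,6] = [5,6] − [3,6] + [3,5],
  ∂[5,6,10] = [6,10] − [5,10] + [5,6].
As a 14×4 matrix over Z this has rank 4, with invariant factors (1,1,1,1).

Now H_k = ker ∂_k / im ∂_{k+1}, so:

  H_0: rank C_0 − rank ∂_1 = 10 − 9 = 1, and the invariant factors of ∂_1 are all 1, so H_0 = Z.
  H_1: rank ker ∂_1 − rank ∂_2 = (14 − 9) − 4 = 1, and the invariant factors of ∂_2 are all 1, so H_1 = Z.
  H_2: rank ker ∂_2 − rank ∂_3 = (4 − 4) − 0 = 0, and there is no ∂_3, so H_2 = 0.

As a check, the Euler characteristic is 10 − 14 + 4 = 0, which agrees with 1 − 1 + 0 = 0.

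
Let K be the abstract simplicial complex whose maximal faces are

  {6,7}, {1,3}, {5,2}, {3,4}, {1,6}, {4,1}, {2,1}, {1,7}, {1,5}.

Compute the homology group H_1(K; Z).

Order the vertices as 1 < 2 < 3 < 4 < 5 < 6 < 7. Listing each simplex with vertices in this order, K has dimension 1 with simplices:

  0-simplices (7): [1], [2], [3], [4], [5], [6], [7]
  1-simplices (9): [1,2], [1,3], [1,4], [1,5], [1,6], [1,7], [2,5], [3,4], [6,7]

giving chain groups C_0 ≅ Z^7, C_1 ≅ Z^9.

The boundary map ∂_1: C_1 → C_0 is given by ∂[p,q] = [q] − [p]. For instance
  ∂[6,7] = [7] − [6].
The resulting 7×9 matrix has rank 6, and its Smith normal form has invariant factors (1,1,1,1,1,1).

Reading off H_k = ker ∂_k / im ∂_{k+1}:

  H_1: rank ker ∂_1 − rank ∂_2 = (9 − 6) − 0 = 3, and there is no ∂_2, so H_1 ≅ Z^3.

(K is a triangulation of a wedge of 3 circles.)

H_1 = Z^3.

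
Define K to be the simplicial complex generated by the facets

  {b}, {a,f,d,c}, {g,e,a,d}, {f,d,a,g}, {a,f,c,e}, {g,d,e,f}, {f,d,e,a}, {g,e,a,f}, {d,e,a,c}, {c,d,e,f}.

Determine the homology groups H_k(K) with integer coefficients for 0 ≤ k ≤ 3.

Order the vertices as a < b < c < d < e < f < g. Listing each simplex with vertices in this order, K has dimension 3 with simplices:

  0-simplices (7): a, b, c, d, e, f, g
  1-simplices (14): ac, ad, ae, af, ag, cd, ce, cf, de, df, dg, ef, eg, fg
  2-simplices (16): acd, ace, acf, ade, adf, adg, aef, aeg, afg, cde, cdf, cef, def, deg, dfg, efg
  3-simplices (9): acde, acdf, acef, adef, adeg, adfg, aefg, cdef, defg

giving chain groups C_0 ≅ Z^7, C_1 ≅ Z^14, C_2 ≅ Z^16, C_3 ≅ Z^9.

Boundary ∂_1: C_1 → C_0 sends each edge [p,q] (with p < q) to q − p. For instance
  ∂ae = e − a.
As a 7×14 matrix over Z this has rank 5, with invariant factors (1,1,1,1,1).

Boundary ∂_2: C_2 → C_1 maps a triangle to the signed sum of its edges. For instance
  ∂efg = fg − eg + ef,
  ∂cdf = df − cf + cd.
The 14×16 boundary matrix has rank 9 and Smith normal form diag(1,1,1,1,1,1,1,1,1).

The boundary map ∂_3: C_3 → C_2 sends each 3-simplex σ to the alternating sum Σ_i (−1)^i (σ with its i-th vertex removed). For instance
  ∂aefg = efg − afg + aeg − aef,
  ∂defg = efg − dfg + deg − def.
This gives a 16×9 integer matrix of rank 7; reducing to Smith normal form yields diagonal entries (1,1,1,1,1,1,1).

From H_k ≅ ker(∂_k) / im(∂_{k+1}) we obtain:

  H_0: rank C_0 − rank ∂_1 = 7 − 5 = 2, and the invariant factors of ∂_1 are all 1, so H_0 = Z^2.
  H_1: rank ker ∂_1 − rank ∂_2 = (14 − 5) − 9 = 0, and the invariant factors of ∂_2 are all 1, so H_1 = 0.
  H_2: rank ker ∂_2 − rank ∂_3 = (16 − 9) − 7 = 0, and the invariant factors of ∂_3 are all 1, so H_2 = 0.
  H_3: rank ker ∂_3 − rank ∂_4 = (9 − 7) − 0 = 2, and there is no ∂_4, so H_3 = Z^2.

As a check, the Euler characteristic is 7 − 14 + 16 − 9 = 0, which agrees with 2 − 0 + 0 − 2 = 0.

H_0 ≅ Z^2,  H_1 = 0,  H_2 = 0,  H_3 ≅ Z^2.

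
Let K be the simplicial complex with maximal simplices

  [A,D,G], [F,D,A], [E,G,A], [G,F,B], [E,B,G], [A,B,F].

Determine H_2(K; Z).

H_2 ≅ 0.

We work with the vertex ordering A < B < D < E < F < G. The simplices of K, each written with vertices in increasing order, are:

  0-simplices (6): A, B, D, E, F, G
  1-simplices (12): AB, AD, AE, AF, AG, BE, BF, BG, DF, DG, EG, FG
  2-simplices (6): ABF, ADF, ADG, AEG, BEG, BFG

so the chain groups are C_0 ≅ Z^6, C_1 ≅ Z^12, C_2 ≅ Z^6.

∂_1: C_1 → C_0 is given by ∂[p,q] = [q] − [p]. For instance
  ∂BG = G − B.
The resulting 6×12 matrix has rank 5, and its Smith normal form has invariant factors (1,1,1,1,1).

∂_2: C_2 → C_1 maps a triangle to the signed sum of its edges. For instance
  ∂ADF = DF − AF + AD,
  ∂ABF = BF − AF + AB.
This gives a 12×6 integer matrix of rank 6; reducing to Smith normal form yields diagonal entries (1,1,1,1,1,1).

Reading off H_k = ker ∂_k / im ∂_{k+1}:

  H_2: rank ker ∂_2 − rank ∂_3 = (6 − 6) − 0 = 0, and there is no ∂_3, so H_2 = 0.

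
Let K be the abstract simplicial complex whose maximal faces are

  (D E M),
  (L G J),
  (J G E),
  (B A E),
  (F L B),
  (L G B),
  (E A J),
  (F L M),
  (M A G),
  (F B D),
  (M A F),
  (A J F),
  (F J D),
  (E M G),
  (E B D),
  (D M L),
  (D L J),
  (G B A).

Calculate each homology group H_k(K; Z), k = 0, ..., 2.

Order the vertices as A < B < D < E < F < G < J < L < M. Listing each simplex with vertices in this order, K has dimension 2 with simplices:

  0-simplices (9): A, B, D, E, F, G, J, L, M
  1-simplices (27): AB, AE, AF, AG, AJ, AM, BD, BE, BF, BG, BL, DE, DF, DJ, DL, DM, EG, EJ, EM, FJ, FL, FM, GJ, GL, GM, JL, LM
  2-simplices (18): ABE, ABG, AEJ, AFJ, AFM, AGM, BDE, BDF, BFL, BGL, DEM, DFJ, DJL, DLM, EGJ, EGM, FLM, GJL

so the chain groups are C_0 ≅ Z^9, C_1 ≅ Z^27, C_2 ≅ Z^18.

Boundary ∂_1: C_1 → C_0 maps an edge to its endpoints' difference, ∂[p,q] = q − p. For instance
  ∂LM = M − L.
This gives a 9×27 integer matrix of rank 8; reducing to Smith normal form yields diagonal entries (1,1,1,1,1,1,1,1).

The boundary map ∂_2: C_2 → C_1 maps a triangle to the signed sum of its edges. For instance
  ∂ABE = BE − AE + AB,
  ∂FLM = LM − FM + FL.
As a 27×18 matrix over Z this has rank 18, with invariant factors (1,1,1,1,1,1,1,1,1,1,1,1,1,1,1,1,1,2).

Now H_k = ker ∂_k / im ∂_{k+1}, so:

  H_0: rank C_0 − rank ∂_1 = 9 − 8 = 1, and the invariant factors of ∂_1 are all 1, so H_0 = Z.
  H_1: rank ker ∂_1 − rank ∂_2 = (27 − 8) − 18 = 1, and ∂_2 has invariant factor 2 > 1, so H_1 = Z × Z/2.
  H_2: rank ker ∂_2 − rank ∂_3 = (18 − 18) − 0 = 0, and there is no ∂_3, so H_2 = 0.

(K is a triangulation of the Klein bottle.)

H_0 = Z,  H_1 = Z × Z/2,  H_2 = 0.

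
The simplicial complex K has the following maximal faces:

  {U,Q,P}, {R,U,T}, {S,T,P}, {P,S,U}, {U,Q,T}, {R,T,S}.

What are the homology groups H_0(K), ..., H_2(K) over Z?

Fix the vertex order P < Q < R < S < T < U and write every simplex with vertices in increasing order. Then dim K = 2 and the simplices of K are:

  0-simplices (6): P, Q, R, S, T, U
  1-simplices (12): PQ, PS, PT, PU, QT, QU, RS, RT, RU, ST, SU, TU
  2-simplices (6): PQU, PST, PSU, QTU, RST, RTU

giving chain groups C_0 ≅ Z^6, C_1 ≅ Z^12, C_2 ≅ Z^6.

The boundary map ∂_1: C_1 → C_0 sends each edge [p,q] (with p < q) to q − p.
This gives a 6×12 integer matrix of rank 5; reducing to Smith normal form yields diagonal entries (1,1,1,1,1).

∂_2: C_2 → C_1 sends each 2-simplex [p,q,r] to [q,r] − [p,r] + [p,q]. For instance
  ∂QTU = TU − QU + QT,
  ∂PSU = SU − PU + PS.
The resulting 12×6 matrix has rank 6, and its Smith normal form has invariant factors (1,1,1,1,1,1).

Reading off H_k = ker ∂_k / im ∂_{k+1}:

  H_0: rank C_0 − rank ∂_1 = 6 − 5 = 1, and the invariant factors of ∂_1 are all 1, so H_0 = Z.
  H_1: rank ker ∂_1 − rank ∂_2 = (12 − 5) − 6 = 1, and the invariant factors of ∂_2 are all 1, so H_1 = Z.
  H_2: rank ker ∂_2 − rank ∂_3 = (6 − 6) − 0 = 0, and there is no ∂_3, so H_2 = 0.

As a check, the Euler characteristic is 6 − 12 + 6 = 0, which agrees with 1 − 1 + 0 = 0.

H_0 = Z,  H_1 = Z,  H_2 = 0.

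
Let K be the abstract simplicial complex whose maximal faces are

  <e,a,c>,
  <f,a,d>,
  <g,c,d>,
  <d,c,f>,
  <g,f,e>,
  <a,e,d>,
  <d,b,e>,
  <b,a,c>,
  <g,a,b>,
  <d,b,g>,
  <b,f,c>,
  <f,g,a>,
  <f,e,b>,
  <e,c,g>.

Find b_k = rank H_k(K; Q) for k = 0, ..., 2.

b_0 = 1, b_1 = 2, b_2 = 1.

Fix the vertex order a < b < c < d < e < f < g and write every simplex with vertices in increasing order. Then dim K = 2 and the simplices of K are:

  0-simplices (7): a, b, c, d, e, f, g
  1-simplices (21): ab, ac, ad, ae, af, ag, bc, bd, be, bf, bg, cd, ce, cf, cg, de, df, dg, ef, eg, fg
  2-simplices (14): abc, abg, ace, ade, adf, afg, bcf, bde, bdg, bef, cdf, cdg, ceg, efg

Hence C_0 ≅ Z^7, C_1 ≅ Z^21, C_2 ≅ Z^14.

∂_1: C_1 → C_0 sends each edge [p,q] (with p < q) to q − p.
As a 7×21 matrix over Z this has rank 6, with invariant factors (1,1,1,1,1,1).

The boundary map ∂_2: C_2 → C_1 maps a triangle to the signed sum of its edges. For instance
  ∂ace = ce − ae + ac,
  ∂bdg = dg − bg + bd.
As a 21×14 matrix over Z this has rank 13, with invariant factors (1,1,1,1,1,1,1,1,1,1,1,1,1).

Reading off H_k = ker ∂_k / im ∂_{k+1}:

  H_0: rank C_0 − rank ∂_1 = 7 − 6 = 1, and the invariant factors of ∂_1 are all 1, so H_0 ≅ Z.
  H_1: rank ker ∂_1 − rank ∂_2 = (21 − 6) − 13 = 2, and the invariant factors of ∂_2 are all 1, so H_1 ≅ Z^2.
  H_2: rank ker ∂_2 − rank ∂_3 = (14 − 13) − 0 = 1, and there is no ∂_3, so H_2 ≅ Z.

Hence the Betti numbers are b_0 = 1, b_1 = 2, b_2 = 1.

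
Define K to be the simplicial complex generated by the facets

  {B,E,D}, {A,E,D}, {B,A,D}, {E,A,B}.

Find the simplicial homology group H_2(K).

H_2 ≅ Z.

Take the total order A < B < D < E on the vertex set. Then K (dimension 2) consists of the simplices:

  0-simplices (4): A, B, D, E
  1-simplices (6): AB, AD, AE, BD, BE, DE
  2-simplices (4): ABD, ABE, ADE, BDE

giving chain groups C_0 ≅ Z^4, C_1 ≅ Z^6, C_2 ≅ Z^4.

∂_1: C_1 → C_0 is given by ∂[p,q] = [q] − [p]. For instance
  ∂AB = B − A.
As a 4×6 matrix over Z this has rank 3, with invariant factors (1,1,1).

The boundary map ∂_2: C_2 → C_1 acts by ∂[p,q,r] = [q,r] − [p,r] + [p,q]. For instance
  ∂ABE = BE − AE + AB,
  ∂BDE = DE − BE + BD.
As a 6×4 matrix over Z this has rank 3, with invariant factors (1,1,1).

Now H_k = ker ∂_k / im ∂_{k+1}, so:

  H_2: rank ker ∂_2 − rank ∂_3 = (4 − 3) − 0 = 1, and there is no ∂_3, so H_2 ≅ Z.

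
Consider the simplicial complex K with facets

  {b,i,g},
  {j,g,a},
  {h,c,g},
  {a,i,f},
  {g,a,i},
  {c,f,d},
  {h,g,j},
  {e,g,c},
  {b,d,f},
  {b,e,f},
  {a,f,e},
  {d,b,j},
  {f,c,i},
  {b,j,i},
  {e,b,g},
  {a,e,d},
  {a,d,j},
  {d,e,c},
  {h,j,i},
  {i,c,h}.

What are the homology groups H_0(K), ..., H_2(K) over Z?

We work with the vertex ordering a < b < c < d < e < f < g < h < i < j. The simplices of K, each written with vertices in increasing order, are:

  0-simplices (10): a, b, c, d, e, f, g, h, i, j
  1-simplices (30): ad, ae, af, ag, ai, aj, bd, be, bf, bg, bi, bj, cd, ce, cf, cg, ch, ci, de, df, dj, ef, eg, fi, gh, gi, gj, hi, hj, ij
  2-simplices (20): ade, adj, aef, afi, agi, agj, bdf, bdj, bef, beg, bgi, bij, cde, cdf, ceg, cfi, cgh, chi, ghj, hij

Hence C_0 ≅ Z^10, C_1 ≅ Z^30, C_2 ≅ Z^20.

∂_1: C_1 → C_0 sends each edge [p,q] (with p < q) to q − p. For instance
  ∂hi = i − h.
The resulting 10×30 matrix has rank 9, and its Smith normal form has invariant factors (1,1,1,1,1,1,1,1,1).

Boundary ∂_2: C_2 → C_1 maps a triangle to the signed sum of its edges. For instance
  ∂hij = ij − hj + hi,
  ∂cde = de − ce + cd.
The 30×20 boundary matrix has rank 20 and Smith normal form diag(1,1,1,1,1,1,1,1,1,1,1,1,1,1,1,1,1,1,1,2).

Now H_k = ker ∂_k / im ∂_{k+1}, so:

  H_0: rank C_0 − rank ∂_1 = 10 − 9 = 1, and the invariant factors of ∂_1 are all 1, so H_0 ≅ Z.
  H_1: rank ker ∂_1 − rank ∂_2 = (30 − 9) − 20 = 1, and ∂_2 has invariant factor 2 > 1, so H_1 ≅ Z ⊕ Z/2Z.
  H_2: rank ker ∂_2 − rank ∂_3 = (20 − 20) − 0 = 0, and there is no ∂_3, so H_2 ≅ 0.

As a check, the Euler characteristic is 10 − 30 + 20 = 0, which agrees with 1 − 1 + 0 = 0.

H_0 = Z,  H_1 = Z ⊕ Z/2Z,  H_2 = 0.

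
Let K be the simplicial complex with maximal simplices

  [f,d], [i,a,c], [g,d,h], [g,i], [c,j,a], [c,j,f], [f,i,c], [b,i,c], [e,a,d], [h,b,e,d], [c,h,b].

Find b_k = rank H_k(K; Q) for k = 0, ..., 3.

We work with the vertex ordering a < b < c < d < e < f < g < h < i < j. The simplices of K, each written with vertices in increasing order, are:

  0-simplices (10): a, b, c, d, e, f, g, h, i, j
  1-simplices (23): ac, ad, ae, ai, aj, bc, bd, be, bh, bi, cf, ch, ci, cj, de, df, dg, dh, eh, fi, fj, gh, gi
  2-simplices (12): aci, acj, ade, bch, bci, bde, bdh, beh, cfi, cfj, deh, dgh
  3-simplices (1): bdeh

giving chain groups C_0 ≅ Z^10, C_1 ≅ Z^23, C_2 ≅ Z^12, C_3 ≅ Z^1.

The boundary map ∂_1: C_1 → C_0 is given by ∂[p,q] = [q] − [p]. For instance
  ∂gh = h − g.
The resulting 10×23 matrix has rank 9, and its Smith normal form has invariant factors (1,1,1,1,1,1,1,1,1).

The boundary map ∂_2: C_2 → C_1 sends each 2-simplex [p,q,r] to [q,r] − [p,r] + [p,q]. For instance
  ∂ade = de − ae + ad,
  ∂cfj = fj − cj + cf.
The 23×12 boundary matrix has rank 11 and Smith normal form diag(1,1,1,1,1,1,1,1,1,1,1).

Boundary ∂_3: C_3 → C_2 sends each 3-simplex σ to the alternating sum Σ_i (−1)^i (σ with its i-th vertex removed). For instance
  ∂bdeh = deh − beh + bdh − bde.
As a 12×1 matrix over Z this has rank 1, with invariant factors (1).

Reading off H_k = ker ∂_k / im ∂_{k+1}:

  H_0: rank C_0 − rank ∂_1 = 10 − 9 = 1, and the invariant factors of ∂_1 are all 1, so H_0 ≅ Z.
  H_1: rank ker ∂_1 − rank ∂_2 = (23 − 9) − 11 = 3, and the invariant factors of ∂_2 are all 1, so H_1 ≅ Z^3.
  H_2: rank ker ∂_2 − rank ∂_3 = (12 − 11) − 1 = 0, and the invariant factors of ∂_3 are all 1, so H_2 ≅ 0.
  H_3: rank ker ∂_3 − rank ∂_4 = (1 − 1) − 0 = 0, and there is no ∂_4, so H_3 ≅ 0.

Hence the Betti numbers are b_0 = 1, b_1 = 3, b_2 = 0, b_3 = 0.

b_0 = 1, b_1 = 3, b_2 = 0, b_3 = 0.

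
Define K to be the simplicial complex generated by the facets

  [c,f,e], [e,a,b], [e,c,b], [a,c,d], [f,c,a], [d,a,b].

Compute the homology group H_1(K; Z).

Fix the vertex order a < b < c < d < e < f and write every simplex with vertices in increasing order. Then dim K = 2 and the simplices of K are:

  0-simplices (6): a, b, c, d, e, f
  1-simplices (12): ab, ac, ad, ae, af, bc, bd, be, cd, ce, cf, ef
  2-simplices (6): abd, abe, acd, acf, bce, cef

so the chain groups are C_0 ≅ Z^6, C_1 ≅ Z^12, C_2 ≅ Z^6.

The boundary map ∂_1: C_1 → C_0 maps an edge to its endpoints' difference, ∂[p,q] = q − p. For instance
  ∂cd = d − c.
The resulting 6×12 matrix has rank 5, and its Smith normal form has invariant factors (1,1,1,1,1).

Boundary ∂_2: C_2 → C_1 acts by ∂[p,q,r] = [q,r] − [p,r] + [p,q]. For instance
  ∂abe = be − ae + ab,
  ∂bce = ce − be + bc.
The 12×6 boundary matrix has rank 6 and Smith normal form diag(1,1,1,1,1,1).

From H_k ≅ ker(∂_k) / im(∂_{k+1}) we obtain:

  H_1: rank ker ∂_1 − rank ∂_2 = (12 − 5) − 6 = 1, and the invariant factors of ∂_2 are all 1, so H_1 = Z.

H_1 ≅ Z.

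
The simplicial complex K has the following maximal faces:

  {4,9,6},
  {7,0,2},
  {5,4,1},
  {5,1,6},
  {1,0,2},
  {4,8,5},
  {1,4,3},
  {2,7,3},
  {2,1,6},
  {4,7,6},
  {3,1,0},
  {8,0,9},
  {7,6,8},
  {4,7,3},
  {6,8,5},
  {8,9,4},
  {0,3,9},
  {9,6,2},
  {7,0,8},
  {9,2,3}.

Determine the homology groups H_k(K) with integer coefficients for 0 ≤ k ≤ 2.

Order the vertices as 0 < 1 < 2 < 3 < 4 < 5 < 6 < 7 < 8 < 9. Listing each simplex with vertices in this order, K has dimension 2 with simplices:

  0-simplices (10): [0], [1], [2], [3], [4], [5], [6], [7], [8], [9]
  1-simplices (30): (30 of them)
  2-simplices (20): (20 of them)

so the chain groups are C_0 ≅ Z^10, C_1 ≅ Z^30, C_2 ≅ Z^20.

∂_1: C_1 → C_0 is given by ∂[p,q] = [q] − [p]. For instance
  ∂[1,4] = [4] − [1].
This gives a 10×30 integer matrix of rank 9; reducing to Smith normal form yields diagonal entries (1,1,1,1,1,1,1,1,1).

∂_2: C_2 → C_1 sends each 2-simplex [p,q,r] to [q,r] − [p,r] + [p,q]. For instance
  ∂[4,5,8] = [5,8] − [4,8] + [4,5],
  ∂[0,2,7] = [2,7] − [0,7] + [0,2].
The 30×20 boundary matrix has rank 20 and Smith normal form diag(1,1,1,1,1,1,1,1,1,1,1,1,1,1,1,1,1,1,1,2).

Now H_k = ker ∂_k / im ∂_{k+1}, so:

  H_0: rank C_0 − rank ∂_1 = 10 − 9 = 1, and the invariant factors of ∂_1 are all 1, so H_0 = Z.
  H_1: rank ker ∂_1 − rank ∂_2 = (30 − 9) − 20 = 1, and ∂_2 has invariant factor 2 > 1, so H_1 = Z ⊕ Z/2Z.
  H_2: rank ker ∂_2 − rank ∂_3 = (20 − 20) − 0 = 0, and there is no ∂_3, so H_2 = 0.

As a check, the Euler characteristic is 10 − 30 + 20 = 0, which agrees with 1 − 1 + 0 = 0.
(K is a triangulation of the Klein bottle.)

H_0 = Z,  H_1 = Z ⊕ Z/2Z,  H_2 = 0.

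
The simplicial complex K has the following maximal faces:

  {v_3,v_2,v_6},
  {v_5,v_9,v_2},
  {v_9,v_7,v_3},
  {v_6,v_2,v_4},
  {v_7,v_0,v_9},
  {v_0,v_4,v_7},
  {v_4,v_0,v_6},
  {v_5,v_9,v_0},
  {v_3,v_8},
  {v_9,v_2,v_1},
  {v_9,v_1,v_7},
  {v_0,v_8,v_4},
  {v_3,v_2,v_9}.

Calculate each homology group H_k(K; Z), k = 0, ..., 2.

Fix the vertex order v_0 < v_1 < v_2 < v_3 < v_4 < v_5 < v_6 < v_7 < v_8 < v_9 and write every simplex with vertices in increasing order. Then dim K = 2 and the simplices of K are:

  0-simplices (10): [v_0], [v_1], [v_2], [v_3], [v_4], [v_5], [v_6], [v_7], [v_8], [v_9]
  1-simplices (23): (23 of them)
  2-simplices (12): (12 of them)

Hence C_0 ≅ Z^10, C_1 ≅ Z^23, C_2 ≅ Z^12.

Boundary ∂_1: C_1 → C_0 sends each edge [p,q] (with p < q) to q − p.
The 10×23 boundary matrix has rank 9 and Smith normal form diag(1,1,1,1,1,1,1,1,1).

Boundary ∂_2: C_2 → C_1 maps a triangle to the signed sum of its edges. For instance
  ∂[v_3,v_7,v_9] = [v_7,v_9] − [v_3,v_9] + [v_3,v_7],
  ∂[v_0,v_5,v_9] = [v_5,v_9] − [v_0,v_9] + [v_0,v_5].
This gives a 23×12 integer matrix of rank 12; reducing to Smith normal form yields diagonal entries (1,1,1,1,1,1,1,1,1,1,1,1).

Now H_k = ker ∂_k / im ∂_{k+1}, so:

  H_0: rank C_0 − rank ∂_1 = 10 − 9 = 1, and the invariant factors of ∂_1 are all 1, so H_0 ≅ Z.
  H_1: rank ker ∂_1 − rank ∂_2 = (23 − 9) − 12 = 2, and the invariant factors of ∂_2 are all 1, so H_1 ≅ Z^2.
  H_2: rank ker ∂_2 − rank ∂_3 = (12 − 12) − 0 = 0, and there is no ∂_3, so H_2 ≅ 0.

As a check, the Euler characteristic is 10 − 23 + 12 = -1, which agrees with 1 − 2 + 0 = -1.

H_0 ≅ Z,  H_1 ≅ Z^2,  H_2 = 0.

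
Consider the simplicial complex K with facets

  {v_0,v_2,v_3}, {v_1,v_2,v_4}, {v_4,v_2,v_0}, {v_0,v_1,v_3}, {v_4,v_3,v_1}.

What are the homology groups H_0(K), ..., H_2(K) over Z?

Order the vertices as v_0 < v_1 < v_2 < v_3 < v_4. Listing each simplex with vertices in this order, K has dimension 2 with simplices:

  0-simplices (5): [v_0], [v_1], [v_2], [v_3], [v_4]
  1-simplices (10): [v_0,v_1], [v_0,v_2], [v_0,v_3], [v_0,v_4], [v_1,v_2], [v_1,v_3], [v_1,v_4], [v_2,v_3], [v_2,v_4], [v_3,v_4]
  2-simplices (5): [v_0,v_1,v_3], [v_0,v_2,v_3], [v_0,v_2,v_4], [v_1,v_2,v_4], [v_1,v_3,v_4]

Hence C_0 ≅ Z^5, C_1 ≅ Z^10, C_2 ≅ Z^5.

Boundary ∂_1: C_1 → C_0 maps an edge to its endpoints' difference, ∂[p,q] = q − p. For instance
  ∂[v_1,v_2] = [v_2] − [v_1].
The resulting 5×10 matrix has rank 4, and its Smith normal form has invariant factors (1,1,1,1).

The boundary map ∂_2: C_2 → C_1 acts by ∂[p,q,r] = [q,r] − [p,r] + [p,q]. For instance
  ∂[v_1,v_2,v_4] = [v_2,v_4] − [v_1,v_4] + [v_1,v_2],
  ∂[v_1,v_3,v_4] = [v_3,v_4] − [v_1,v_4] + [v_1,v_3].
As a 10×5 matrix over Z this has rank 5, with invariant factors (1,1,1,1,1).

From H_k ≅ ker(∂_k) / im(∂_{k+1}) we obtain:

  H_0: rank C_0 − rank ∂_1 = 5 − 4 = 1, and the invariant factors of ∂_1 are all 1, so H_0 ≅ Z.
  H_1: rank ker ∂_1 − rank ∂_2 = (10 − 4) − 5 = 1, and the invariant factors of ∂_2 are all 1, so H_1 ≅ Z.
  H_2: rank ker ∂_2 − rank ∂_3 = (5 − 5) − 0 = 0, and there is no ∂_3, so H_2 ≅ 0.

(K is a triangulation of the Möbius band.)

H_0 = Z,  H_1 = Z,  H_2 = 0.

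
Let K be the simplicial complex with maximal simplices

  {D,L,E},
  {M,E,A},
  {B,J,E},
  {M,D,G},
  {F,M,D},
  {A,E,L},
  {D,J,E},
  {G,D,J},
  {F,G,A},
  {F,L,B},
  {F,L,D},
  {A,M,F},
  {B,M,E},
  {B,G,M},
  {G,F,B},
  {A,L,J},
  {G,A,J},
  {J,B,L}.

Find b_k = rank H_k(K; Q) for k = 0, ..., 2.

b_0 = 1, b_1 = 1, b_2 = 0.

Fix the vertex order A < B < D < E < F < G < J < L < M and write every simplex with vertices in increasing order. Then dim K = 2 and the simplices of K are:

  0-simplices (9): A, B, D, E, F, G, J, L, M
  1-simplices (27): AE, AF, AG, AJ, AL, AM, BE, BF, BG, BJ, BL, BM, DE, DF, DG, DJ, DL, DM, EJ, EL, EM, FG, FL, FM, GJ, GM, JL
  2-simplices (18): AEL, AEM, AFG, AFM, AGJ, AJL, BEJ, BEM, BFG, BFL, BGM, BJL, DEJ, DEL, DFL, DFM, DGJ, DGM

Hence C_0 ≅ Z^9, C_1 ≅ Z^27, C_2 ≅ Z^18.

Boundary ∂_1: C_1 → C_0 is given by ∂[p,q] = [q] − [p].
The 9×27 boundary matrix has rank 8 and Smith normal form diag(1,1,1,1,1,1,1,1).

The boundary map ∂_2: C_2 → C_1 sends each 2-simplex [p,q,r] to [q,r] − [p,r] + [p,q]. For instance
  ∂DGM = GM − DM + DG,
  ∂BEM = EM − BM + BE.
This gives a 27×18 integer matrix of rank 18; reducing to Smith normal form yields diagonal entries (1,1,1,1,1,1,1,1,1,1,1,1,1,1,1,1,1,2).

From H_k ≅ ker(∂_k) / im(∂_{k+1}) we obtain:

  H_0: rank C_0 − rank ∂_1 = 9 − 8 = 1, and the invariant factors of ∂_1 are all 1, so H_0 ≅ Z.
  H_1: rank ker ∂_1 − rank ∂_2 = (27 − 8) − 18 = 1, and ∂_2 has invariant factor 2 > 1, so H_1 ≅ Z ⊕ Z/2.
  H_2: rank ker ∂_2 − rank ∂_3 = (18 − 18) − 0 = 0, and there is no ∂_3, so H_2 ≅ 0.

Hence the Betti numbers are b_0 = 1, b_1 = 1, b_2 = 0.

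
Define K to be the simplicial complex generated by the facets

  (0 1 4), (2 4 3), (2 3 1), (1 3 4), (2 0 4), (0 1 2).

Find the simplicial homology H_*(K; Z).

Fix the vertex order 0 < 1 < 2 < 3 < 4 and write every simplex with vertices in increasing order. Then dim K = 2 and the simplices of K are:

  0-simplices (5): [0], [1], [2], [3], [4]
  1-simplices (9): [0,1], [0,2], [0,4], [1,2], [1,3], [1,4], [2,3], [2,4], [3,4]
  2-simplices (6): [0,1,2], [0,1,4], [0,2,4], [1,2,3], [1,3,4], [2,3,4]

Hence C_0 ≅ Z^5, C_1 ≅ Z^9, C_2 ≅ Z^6.

The boundary map ∂_1: C_1 → C_0 maps an edge to its endpoints' difference, ∂[p,q] = q − p. For instance
  ∂[1,2] = [2] − [1].
The 5×9 boundary matrix has rank 4 and Smith normal form diag(1,1,1,1).

The boundary map ∂_2: C_2 → C_1 sends each 2-simplex [p,q,r] to [q,r] − [p,r] + [p,q]. For instance
  ∂[1,2,3] = [2,3] − [1,3] + [1,2],
  ∂[0,1,4] = [1,4] − [0,4] + [0,1].
The 9×6 boundary matrix has rank 5 and Smith normal form diag(1,1,1,1,1).

Reading off H_k = ker ∂_k / im ∂_{k+1}:

  H_0: rank C_0 − rank ∂_1 = 5 − 4 = 1, and the invariant factors of ∂_1 are all 1, so H_0 = Z.
  H_1: rank ker ∂_1 − rank ∂_2 = (9 − 4) − 5 = 0, and the invariant factors of ∂_2 are all 1, so H_1 = 0.
  H_2: rank ker ∂_2 − rank ∂_3 = (6 − 5) − 0 = 1, and there is no ∂_3, so H_2 = Z.

As a check, the Euler characteristic is 5 − 9 + 6 = 2, which agrees with 1 − 0 + 1 = 2.
(K is a triangulation of the 2-sphere S^2.)

H_0 = Z,  H_1 = 0,  H_2 = Z.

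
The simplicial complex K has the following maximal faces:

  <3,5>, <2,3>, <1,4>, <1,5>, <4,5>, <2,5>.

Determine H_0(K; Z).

H_0 ≅ Z.

We work with the vertex ordering 1 < 2 < 3 < 4 < 5. The simplices of K, each written with vertices in increasing order, are:

  0-simplices (5): [1], [2], [3], [4], [5]
  1-simplices (6): [1,4], [1,5], [2,3], [2,5], [3,5], [4,5]

so the chain groups are C_0 ≅ Z^5, C_1 ≅ Z^6.

Boundary ∂_1: C_1 → C_0 maps an edge to its endpoints' difference, ∂[p,q] = q − p.
The 5×6 boundary matrix has rank 4 and Smith normal form diag(1,1,1,1).

Computing H_k = (kernel of ∂_k) / (image of ∂_{k+1}):

  H_0: rank C_0 − rank ∂_1 = 5 − 4 = 1, and the invariant factors of ∂_1 are all 1, so H_0 ≅ Z.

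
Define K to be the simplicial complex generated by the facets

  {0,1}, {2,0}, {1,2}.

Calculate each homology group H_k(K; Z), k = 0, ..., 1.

Order the vertices as 0 < 1 < 2. Listing each simplex with vertices in this order, K has dimension 1 with simplices:

  0-simplices (3): [0], [1], [2]
  1-simplices (3): [0,1], [0,2], [1,2]

Hence C_0 ≅ Z^3, C_1 ≅ Z^3.

Boundary ∂_1: C_1 → C_0 is given by ∂[p,q] = [q] − [p]. For instance
  ∂[1,2] = [2] − [1].
As a 3×3 matrix over Z this has rank 2, with invariant factors (1,1).

Computing H_k = (kernel of ∂_k) / (image of ∂_{k+1}):

  H_0: rank C_0 − rank ∂_1 = 3 − 2 = 1, and the invariant factors of ∂_1 are all 1, so H_0 ≅ Z.
  H_1: rank ker ∂_1 − rank ∂_2 = (3 − 2) − 0 = 1, and there is no ∂_2, so H_1 ≅ Z.

As a check, the Euler characteristic is 3 − 3 = 0, which agrees with 1 − 1 = 0.

H_0 ≅ Z,  H_1 ≅ Z.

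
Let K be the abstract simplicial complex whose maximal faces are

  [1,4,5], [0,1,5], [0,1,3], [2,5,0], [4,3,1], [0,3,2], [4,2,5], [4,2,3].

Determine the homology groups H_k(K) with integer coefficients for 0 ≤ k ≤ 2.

Take the total order 0 < 1 < 2 < 3 < 4 < 5 on the vertex set. Then K (dimension 2) consists of the simplices:

  0-simplices (6): [0], [1], [2], [3], [4], [5]
  1-simplices (12): [0,1], [0,2], [0,3], [0,5], [1,3], [1,4], [1,5], [2,3], [2,4], [2,5], [3,4], [4,5]
  2-simplices (8): [0,1,3], [0,1,5], [0,2,3], [0,2,5], [1,3,4], [1,4,5], [2,3,4], [2,4,5]

giving chain groups C_0 ≅ Z^6, C_1 ≅ Z^12, C_2 ≅ Z^8.

Boundary ∂_1: C_1 → C_0 maps an edge to its endpoints' difference, ∂[p,q] = q − p.
The 6×12 boundary matrix has rank 5 and Smith normal form diag(1,1,1,1,1).

The boundary map ∂_2: C_2 → C_1 sends each 2-simplex [p,q,r] to [q,r] − [p,r] + [p,q]. For instance
  ∂[2,3,4] = [3,4] − [2,4] + [2,3],
  ∂[2,4,5] = [4,5] − [2,5] + [2,4].
The 12×8 boundary matrix has rank 7 and Smith normal form diag(1,1,1,1,1,1,1).

From H_k ≅ ker(∂_k) / im(∂_{k+1}) we obtain:

  H_0: rank C_0 − rank ∂_1 = 6 − 5 = 1, and the invariant factors of ∂_1 are all 1, so H_0 = Z.
  H_1: rank ker ∂_1 − rank ∂_2 = (12 − 5) − 7 = 0, and the invariant factors of ∂_2 are all 1, so H_1 = 0.
  H_2: rank ker ∂_2 − rank ∂_3 = (8 − 7) − 0 = 1, and there is no ∂_3, so H_2 = Z.

As a check, the Euler characteristic is 6 − 12 + 8 = 2, which agrees with 1 − 0 + 1 = 2.

H_0 ≅ Z,  H_1 = 0,  H_2 ≅ Z.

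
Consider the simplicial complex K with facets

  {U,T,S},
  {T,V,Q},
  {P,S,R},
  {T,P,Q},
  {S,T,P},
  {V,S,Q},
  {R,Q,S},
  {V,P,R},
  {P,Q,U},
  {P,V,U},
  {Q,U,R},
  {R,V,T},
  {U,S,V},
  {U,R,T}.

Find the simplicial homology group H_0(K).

Take the total order P < Q < R < S < T < U < V on the vertex set. Then K (dimension 2) consists of the simplices:

  0-simplices (7): P, Q, R, S, T, U, V
  1-simplices (21): PQ, PR, PS, PT, PU, PV, QR, QS, QT, QU, QV, RS, RT, RU, RV, ST, SU, SV, TU, TV, UV
  2-simplices (14): PQT, PQU, PRS, PRV, PST, PUV, QRS, QRU, QSV, QTV, RTU, RTV, STU, SUV

Hence C_0 ≅ Z^7, C_1 ≅ Z^21, C_2 ≅ Z^14.

The boundary map ∂_1: C_1 → C_0 sends each edge [p,q] (with p < q) to q − p. For instance
  ∂UV = V − U.
The resulting 7×21 matrix has rank 6, and its Smith normal form has invariant factors (1,1,1,1,1,1).

The boundary map ∂_2: C_2 → C_1 acts by ∂[p,q,r] = [q,r] − [p,r] + [p,q]. For instance
  ∂SUV = UV − SV + SU,
  ∂PQT = QT − PT + PQ.
The resulting 21×14 matrix has rank 13, and its Smith normal form has invariant factors (1,1,1,1,1,1,1,1,1,1,1,1,1).

Now H_k = ker ∂_k / im ∂_{k+1}, so:

  H_0: rank C_0 − rank ∂_1 = 7 − 6 = 1, and the invariant factors of ∂_1 are all 1, so H_0 = Z.

(K is a triangulation of the torus T^2.)

H_0 ≅ Z.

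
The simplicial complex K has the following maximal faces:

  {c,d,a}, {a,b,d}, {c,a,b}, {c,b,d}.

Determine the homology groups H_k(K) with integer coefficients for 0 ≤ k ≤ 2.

H_0 = Z,  H_1 = 0,  H_2 = Z.

Fix the vertex order a < b < c < d and write every simplex with vertices in increasing order. Then dim K = 2 and the simplices of K are:

  0-simplices (4): a, b, c, d
  1-simplices (6): ab, ac, ad, bc, bd, cd
  2-simplices (4): abc, abd, acd, bcd

giving chain groups C_0 ≅ Z^4, C_1 ≅ Z^6, C_2 ≅ Z^4.

The boundary map ∂_1: C_1 → C_0 sends each edge [p,q] (with p < q) to q − p. For instance
  ∂ac = c − a.
The resulting 4×6 matrix has rank 3, and its Smith normal form has invariant factors (1,1,1).

The boundary map ∂_2: C_2 → C_1 maps a triangle to the signed sum of its edges. For instance
  ∂bcd = cd − bd + bc,
  ∂abc = bc − ac + ab.
This gives a 6×4 integer matrix of rank 3; reducing to Smith normal form yields diagonal entries (1,1,1).

Computing H_k = (kernel of ∂_k) / (image of ∂_{k+1}):

  H_0: rank C_0 − rank ∂_1 = 4 − 3 = 1, and the invariant factors of ∂_1 are all 1, so H_0 = Z.
  H_1: rank ker ∂_1 − rank ∂_2 = (6 − 3) − 3 = 0, and the invariant factors of ∂_2 are all 1, so H_1 = 0.
  H_2: rank ker ∂_2 − rank ∂_3 = (4 − 3) − 0 = 1, and there is no ∂_3, so H_2 = Z.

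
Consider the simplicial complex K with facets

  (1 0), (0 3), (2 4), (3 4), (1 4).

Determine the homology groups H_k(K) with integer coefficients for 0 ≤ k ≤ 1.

H_0 ≅ Z,  H_1 ≅ Z.

Fix the vertex order 0 < 1 < 2 < 3 < 4 and write every simplex with vertices in increasing order. Then dim K = 1 and the simplices of K are:

  0-simplices (5): [0], [1], [2], [3], [4]
  1-simplices (5): [0,1], [0,3], [1,4], [2,4], [3,4]

so the chain groups are C_0 ≅ Z^5, C_1 ≅ Z^5.

Boundary ∂_1: C_1 → C_0 maps an edge to its endpoints' difference, ∂[p,q] = q − p.
As a 5×5 matrix over Z this has rank 4, with invariant factors (1,1,1,1).

Computing H_k = (kernel of ∂_k) / (image of ∂_{k+1}):

  H_0: rank C_0 − rank ∂_1 = 5 − 4 = 1, and the invariant factors of ∂_1 are all 1, so H_0 ≅ Z.
  H_1: rank ker ∂_1 − rank ∂_2 = (5 − 4) − 0 = 1, and there is no ∂_2, so H_1 ≅ Z.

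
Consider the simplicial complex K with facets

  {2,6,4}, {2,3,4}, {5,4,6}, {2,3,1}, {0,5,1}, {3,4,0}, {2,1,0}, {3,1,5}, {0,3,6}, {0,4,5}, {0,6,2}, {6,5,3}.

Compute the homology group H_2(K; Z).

H_2 ≅ 0.

Take the total order 0 < 1 < 2 < 3 < 4 < 5 < 6 on the vertex set. Then K (dimension 2) consists of the simplices:

  0-simplices (7): [0], [1], [2], [3], [4], [5], [6]
  1-simplices (18): [0,1], [0,2], [0,3], [0,4], [0,5], [0,6], [1,2], [1,3], [1,5], [2,3], [2,4], [2,6], [3,4], [3,5], [3,6], [4,5], [4,6], [5,6]
  2-simplices (12): [0,1,2], [0,1,5], [0,2,6], [0,3,4], [0,3,6], [0,4,5], [1,2,3], [1,3,5], [2,3,4], [2,4,6], [3,5,6], [4,5,6]

Hence C_0 ≅ Z^7, C_1 ≅ Z^18, C_2 ≅ Z^12.

Boundary ∂_1: C_1 → C_0 is given by ∂[p,q] = [q] − [p]. For instance
  ∂[4,6] = [6] − [4].
The resulting 7×18 matrix has rank 6, and its Smith normal form has invariant factors (1,1,1,1,1,1).

Boundary ∂_2: C_2 → C_1 acts by ∂[p,q,r] = [q,r] − [p,r] + [p,q]. For instance
  ∂[0,2,6] = [2,6] − [0,6] + [0,2],
  ∂[2,4,6] = [4,6] − [2,6] + [2,4].
As a 18×12 matrix over Z this has rank 12, with invariant factors (1,1,1,1,1,1,1,1,1,1,1,2).

Reading off H_k = ker ∂_k / im ∂_{k+1}:

  H_2: rank ker ∂_2 − rank ∂_3 = (12 − 12) − 0 = 0, and there is no ∂_3, so H_2 = 0.

(K is a triangulation of the real projective plane RP^2.)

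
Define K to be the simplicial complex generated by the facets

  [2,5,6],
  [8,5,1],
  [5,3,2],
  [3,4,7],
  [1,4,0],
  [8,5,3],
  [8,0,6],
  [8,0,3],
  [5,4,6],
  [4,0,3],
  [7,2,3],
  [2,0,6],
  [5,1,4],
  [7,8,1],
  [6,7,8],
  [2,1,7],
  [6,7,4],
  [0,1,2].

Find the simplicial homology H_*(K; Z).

H_0 = Z,  H_1 = Z^2,  H_2 = Z.

Take the total order 0 < 1 < 2 < 3 < 4 < 5 < 6 < 7 < 8 on the vertex set. Then K (dimension 2) consists of the simplices:

  0-simplices (9): [0], [1], [2], [3], [4], [5], [6], [7], [8]
  1-simplices (27): (27 of them)
  2-simplices (18): [0,1,2], [0,1,4], [0,2,6], [0,3,4], [0,3,8], [0,6,8], [1,2,7], [1,4,5], [1,5,8], [1,7,8], [2,3,5], [2,3,7], [2,5,6], [3,4,7], [3,5,8], [4,5,6], [4,6,7], [6,7,8]

giving chain groups C_0 ≅ Z^9, C_1 ≅ Z^27, C_2 ≅ Z^18.

∂_1: C_1 → C_0 is given by ∂[p,q] = [q] − [p].
This gives a 9×27 integer matrix of rank 8; reducing to Smith normal form yields diagonal entries (1,1,1,1,1,1,1,1).

Boundary ∂_2: C_2 → C_1 sends each 2-simplex [p,q,r] to [q,r] − [p,r] + [p,q]. For instance
  ∂[2,5,6] = [5,6] − [2,6] + [2,5],
  ∂[1,5,8] = [5,8] − [1,8] + [1,5].
This gives a 27×18 integer matrix of rank 17; reducing to Smith normal form yields diagonal entries (1,1,1,1,1,1,1,1,1,1,1,1,1,1,1,1,1).

Computing H_k = (kernel of ∂_k) / (image of ∂_{k+1}):

  H_0: rank C_0 − rank ∂_1 = 9 − 8 = 1, and the invariant factors of ∂_1 are all 1, so H_0 = Z.
  H_1: rank ker ∂_1 − rank ∂_2 = (27 − 8) − 17 = 2, and the invariant factors of ∂_2 are all 1, so H_1 = Z^2.
  H_2: rank ker ∂_2 − rank ∂_3 = (18 − 17) − 0 = 1, and there is no ∂_3, so H_2 = Z.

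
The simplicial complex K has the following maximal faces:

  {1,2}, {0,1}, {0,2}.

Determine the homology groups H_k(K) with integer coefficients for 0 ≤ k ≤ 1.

H_0 ≅ Z,  H_1 ≅ Z.

Order the vertices as 0 < 1 < 2. Listing each simplex with vertices in this order, K has dimension 1 with simplices:

  0-simplices (3): [0], [1], [2]
  1-simplices (3): [0,1], [0,2], [1,2]

giving chain groups C_0 ≅ Z^3, C_1 ≅ Z^3.

Boundary ∂_1: C_1 → C_0 is given by ∂[p,q] = [q] − [p]. For instance
  ∂[1,2] = [2] − [1].
As a 3×3 matrix over Z this has rank 2, with invariant factors (1,1).

Reading off H_k = ker ∂_k / im ∂_{k+1}:

  H_0: rank C_0 − rank ∂_1 = 3 − 2 = 1, and the invariant factors of ∂_1 are all 1, so H_0 ≅ Z.
  H_1: rank ker ∂_1 − rank ∂_2 = (3 − 2) − 0 = 1, and there is no ∂_2, so H_1 ≅ Z.

(K is a triangulation of the circle S^1.)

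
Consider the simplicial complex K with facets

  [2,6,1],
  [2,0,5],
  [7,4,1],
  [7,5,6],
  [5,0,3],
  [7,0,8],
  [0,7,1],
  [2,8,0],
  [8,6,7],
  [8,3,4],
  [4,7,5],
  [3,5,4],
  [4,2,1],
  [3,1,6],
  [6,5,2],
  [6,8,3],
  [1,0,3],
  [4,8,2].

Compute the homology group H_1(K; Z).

Fix the vertex order 0 < 1 < 2 < 3 < 4 < 5 < 6 < 7 < 8 and write every simplex with vertices in increasing order. Then dim K = 2 and the simplices of K are:

  0-simplices (9): [0], [1], [2], [3], [4], [5], [6], [7], [8]
  1-simplices (27): (27 of them)
  2-simplices (18): [0,1,3], [0,1,7], [0,2,5], [0,2,8], [0,3,5], [0,7,8], [1,2,4], [1,2,6], [1,3,6], [1,4,7], [2,4,8], [2,5,6], [3,4,5], [3,4,8], [3,6,8], [4,5,7], [5,6,7], [6,7,8]

giving chain groups C_0 ≅ Z^9, C_1 ≅ Z^27, C_2 ≅ Z^18.

∂_1: C_1 → C_0 is given by ∂[p,q] = [q] − [p]. For instance
  ∂[2,6] = [6] − [2].
The resulting 9×27 matrix has rank 8, and its Smith normal form has invariant factors (1,1,1,1,1,1,1,1).

Boundary ∂_2: C_2 → C_1 sends each 2-simplex [p,q,r] to [q,r] − [p,r] + [p,q]. For instance
  ∂[6,7,8] = [7,8] − [6,8] + [6,7],
  ∂[0,2,8] = [2,8] − [0,8] + [0,2].
As a 27×18 matrix over Z this has rank 17, with invariant factors (1,1,1,1,1,1,1,1,1,1,1,1,1,1,1,1,1).

Now H_k = ker ∂_k / im ∂_{k+1}, so:

  H_1: rank ker ∂_1 − rank ∂_2 = (27 − 8) − 17 = 2, and the invariant factors of ∂_2 are all 1, so H_1 = Z^2.

H_1 ≅ Z^2.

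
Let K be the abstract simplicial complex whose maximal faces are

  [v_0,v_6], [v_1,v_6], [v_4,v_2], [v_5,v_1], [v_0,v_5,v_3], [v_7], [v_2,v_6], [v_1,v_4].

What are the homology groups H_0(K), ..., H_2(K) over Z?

Fix the vertex order v_0 < v_1 < v_2 < v_3 < v_4 < v_5 < v_6 < v_7 and write every simplex with vertices in increasing order. Then dim K = 2 and the simplices of K are:

  0-simplices (8): [v_0], [v_1], [v_2], [v_3], [v_4], [v_5], [v_6], [v_7]
  1-simplices (9): [v_0,v_3], [v_0,v_5], [v_0,v_6], [v_1,v_4], [v_1,v_5], [v_1,v_6], [v_2,v_4], [v_2,v_6], [v_3,v_5]
  2-simplices (1): [v_0,v_3,v_5]

Hence C_0 ≅ Z^8, C_1 ≅ Z^9, C_2 ≅ Z^1.

∂_1: C_1 → C_0 sends each edge [p,q] (with p < q) to q − p. For instance
  ∂[v_3,v_5] = [v_5] − [v_3].
The resulting 8×9 matrix has rank 6, and its Smith normal form has invariant factors (1,1,1,1,1,1).

∂_2: C_2 → C_1 maps a triangle to the signed sum of its edges. For instance
  ∂[v_0,v_3,v_5] = [v_3,v_5] − [v_0,v_5] + [v_0,v_3].
This gives a 9×1 integer matrix of rank 1; reducing to Smith normal form yields diagonal entries (1).

From H_k ≅ ker(∂_k) / im(∂_{k+1}) we obtain:

  H_0: rank C_0 − rank ∂_1 = 8 − 6 = 2, and the invariant factors of ∂_1 are all 1, so H_0 = Z^2.
  H_1: rank ker ∂_1 − rank ∂_2 = (9 − 6) − 1 = 2, and the invariant factors of ∂_2 are all 1, so H_1 = Z^2.
  H_2: rank ker ∂_2 − rank ∂_3 = (1 − 1) − 0 = 0, and there is no ∂_3, so H_2 = 0.

H_0 = Z^2,  H_1 = Z^2,  H_2 = 0.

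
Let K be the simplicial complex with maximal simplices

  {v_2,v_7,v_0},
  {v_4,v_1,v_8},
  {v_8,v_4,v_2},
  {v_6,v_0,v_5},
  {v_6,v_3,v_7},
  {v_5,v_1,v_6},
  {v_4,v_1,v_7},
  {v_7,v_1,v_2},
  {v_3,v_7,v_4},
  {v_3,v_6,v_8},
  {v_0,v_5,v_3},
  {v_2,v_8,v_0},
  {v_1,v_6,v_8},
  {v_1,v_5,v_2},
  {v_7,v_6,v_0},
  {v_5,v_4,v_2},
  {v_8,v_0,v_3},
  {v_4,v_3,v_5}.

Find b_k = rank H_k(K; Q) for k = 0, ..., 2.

Take the total order v_0 < v_1 < v_2 < v_3 < v_4 < v_5 < v_6 < v_7 < v_8 on the vertex set. Then K (dimension 2) consists of the simplices:

  0-simplices (9): [v_0], [v_1], [v_2], [v_3], [v_4], [v_5], [v_6], [v_7], [v_8]
  1-simplices (27): (27 of them)
  2-simplices (18): (18 of them)

so the chain groups are C_0 ≅ Z^9, C_1 ≅ Z^27, C_2 ≅ Z^18.

∂_1: C_1 → C_0 sends each edge [p,q] (with p < q) to q − p. For instance
  ∂[v_1,v_8] = [v_8] − [v_1].
The resulting 9×27 matrix has rank 8, and its Smith normal form has invariant factors (1,1,1,1,1,1,1,1).

∂_2: C_2 → C_1 maps a triangle to the signed sum of its edges. For instance
  ∂[v_2,v_4,v_8] = [v_4,v_8] − [v_2,v_8] + [v_2,v_4],
  ∂[v_1,v_6,v_8] = [v_6,v_8] − [v_1,v_8] + [v_1,v_6].
The 27×18 boundary matrix has rank 18 and Smith normal form diag(1,1,1,1,1,1,1,1,1,1,1,1,1,1,1,1,1,2).

Computing H_k = (kernel of ∂_k) / (image of ∂_{k+1}):

  H_0: rank C_0 − rank ∂_1 = 9 − 8 = 1, and the invariant factors of ∂_1 are all 1, so H_0 ≅ Z.
  H_1: rank ker ∂_1 − rank ∂_2 = (27 − 8) − 18 = 1, and ∂_2 has invariant factor 2 > 1, so H_1 ≅ Z ⊕ Z/2.
  H_2: rank ker ∂_2 − rank ∂_3 = (18 − 18) − 0 = 0, and there is no ∂_3, so H_2 ≅ 0.

(K is a triangulation of the Klein bottle.)

Hence the Betti numbers are b_0 = 1, b_1 = 1, b_2 = 0.

b_0 = 1, b_1 = 1, b_2 = 0.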